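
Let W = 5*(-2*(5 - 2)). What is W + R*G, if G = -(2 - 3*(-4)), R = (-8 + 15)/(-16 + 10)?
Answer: -41/3 ≈ -13.667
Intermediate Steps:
R = -7/6 (R = 7/(-6) = 7*(-⅙) = -7/6 ≈ -1.1667)
G = -14 (G = -(2 + 12) = -1*14 = -14)
W = -30 (W = 5*(-2*3) = 5*(-6) = -30)
W + R*G = -30 - 7/6*(-14) = -30 + 49/3 = -41/3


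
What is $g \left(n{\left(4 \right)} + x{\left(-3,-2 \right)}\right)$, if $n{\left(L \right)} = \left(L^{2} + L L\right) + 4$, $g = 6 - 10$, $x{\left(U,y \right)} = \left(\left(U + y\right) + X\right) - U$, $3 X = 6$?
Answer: $-144$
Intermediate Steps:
$X = 2$ ($X = \frac{1}{3} \cdot 6 = 2$)
$x{\left(U,y \right)} = 2 + y$ ($x{\left(U,y \right)} = \left(\left(U + y\right) + 2\right) - U = \left(2 + U + y\right) - U = 2 + y$)
$g = -4$ ($g = 6 - 10 = -4$)
$n{\left(L \right)} = 4 + 2 L^{2}$ ($n{\left(L \right)} = \left(L^{2} + L^{2}\right) + 4 = 2 L^{2} + 4 = 4 + 2 L^{2}$)
$g \left(n{\left(4 \right)} + x{\left(-3,-2 \right)}\right) = - 4 \left(\left(4 + 2 \cdot 4^{2}\right) + \left(2 - 2\right)\right) = - 4 \left(\left(4 + 2 \cdot 16\right) + 0\right) = - 4 \left(\left(4 + 32\right) + 0\right) = - 4 \left(36 + 0\right) = \left(-4\right) 36 = -144$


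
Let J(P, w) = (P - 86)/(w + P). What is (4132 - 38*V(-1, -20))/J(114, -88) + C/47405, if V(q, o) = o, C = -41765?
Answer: 301418367/66367 ≈ 4541.7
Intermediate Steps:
J(P, w) = (-86 + P)/(P + w)
(4132 - 38*V(-1, -20))/J(114, -88) + C/47405 = (4132 - 38*(-20))/(((-86 + 114)/(114 - 88))) - 41765/47405 = (4132 + 760)/((28/26)) - 41765*1/47405 = 4892/(((1/26)*28)) - 8353/9481 = 4892/(14/13) - 8353/9481 = 4892*(13/14) - 8353/9481 = 31798/7 - 8353/9481 = 301418367/66367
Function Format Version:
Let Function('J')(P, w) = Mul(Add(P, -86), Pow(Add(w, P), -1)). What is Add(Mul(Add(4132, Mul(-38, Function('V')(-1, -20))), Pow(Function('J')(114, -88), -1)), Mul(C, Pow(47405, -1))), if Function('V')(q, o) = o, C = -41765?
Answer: Rational(301418367, 66367) ≈ 4541.7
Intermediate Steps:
Function('J')(P, w) = Mul(Pow(Add(P, w), -1), Add(-86, P)) (Function('J')(P, w) = Mul(Add(-86, P), Pow(Add(P, w), -1)) = Mul(Pow(Add(P, w), -1), Add(-86, P)))
Add(Mul(Add(4132, Mul(-38, Function('V')(-1, -20))), Pow(Function('J')(114, -88), -1)), Mul(C, Pow(47405, -1))) = Add(Mul(Add(4132, Mul(-38, -20)), Pow(Mul(Pow(Add(114, -88), -1), Add(-86, 114)), -1)), Mul(-41765, Pow(47405, -1))) = Add(Mul(Add(4132, 760), Pow(Mul(Pow(26, -1), 28), -1)), Mul(-41765, Rational(1, 47405))) = Add(Mul(4892, Pow(Mul(Rational(1, 26), 28), -1)), Rational(-8353, 9481)) = Add(Mul(4892, Pow(Rational(14, 13), -1)), Rational(-8353, 9481)) = Add(Mul(4892, Rational(13, 14)), Rational(-8353, 9481)) = Add(Rational(31798, 7), Rational(-8353, 9481)) = Rational(301418367, 66367)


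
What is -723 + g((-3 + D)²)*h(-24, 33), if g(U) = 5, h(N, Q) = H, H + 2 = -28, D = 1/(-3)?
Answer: -873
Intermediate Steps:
D = -⅓ ≈ -0.33333
H = -30 (H = -2 - 28 = -30)
h(N, Q) = -30
-723 + g((-3 + D)²)*h(-24, 33) = -723 + 5*(-30) = -723 - 150 = -873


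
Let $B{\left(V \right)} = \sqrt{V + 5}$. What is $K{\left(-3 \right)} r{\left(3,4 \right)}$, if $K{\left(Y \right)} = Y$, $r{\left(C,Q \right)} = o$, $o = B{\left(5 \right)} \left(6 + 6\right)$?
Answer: $- 36 \sqrt{10} \approx -113.84$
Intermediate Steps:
$B{\left(V \right)} = \sqrt{5 + V}$
$o = 12 \sqrt{10}$ ($o = \sqrt{5 + 5} \left(6 + 6\right) = \sqrt{10} \cdot 12 = 12 \sqrt{10} \approx 37.947$)
$r{\left(C,Q \right)} = 12 \sqrt{10}$
$K{\left(-3 \right)} r{\left(3,4 \right)} = - 3 \cdot 12 \sqrt{10} = - 36 \sqrt{10}$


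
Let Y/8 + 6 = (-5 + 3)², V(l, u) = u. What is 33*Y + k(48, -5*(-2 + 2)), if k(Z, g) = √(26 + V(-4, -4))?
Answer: -528 + √22 ≈ -523.31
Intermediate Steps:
k(Z, g) = √22 (k(Z, g) = √(26 - 4) = √22)
Y = -16 (Y = -48 + 8*(-5 + 3)² = -48 + 8*(-2)² = -48 + 8*4 = -48 + 32 = -16)
33*Y + k(48, -5*(-2 + 2)) = 33*(-16) + √22 = -528 + √22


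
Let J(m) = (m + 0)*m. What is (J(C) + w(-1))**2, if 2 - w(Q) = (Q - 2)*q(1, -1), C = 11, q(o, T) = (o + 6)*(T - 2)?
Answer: 3600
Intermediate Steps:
q(o, T) = (-2 + T)*(6 + o) (q(o, T) = (6 + o)*(-2 + T) = (-2 + T)*(6 + o))
w(Q) = -40 + 21*Q (w(Q) = 2 - (Q - 2)*(-12 - 2*1 + 6*(-1) - 1*1) = 2 - (-2 + Q)*(-12 - 2 - 6 - 1) = 2 - (-2 + Q)*(-21) = 2 - (42 - 21*Q) = 2 + (-42 + 21*Q) = -40 + 21*Q)
J(m) = m**2 (J(m) = m*m = m**2)
(J(C) + w(-1))**2 = (11**2 + (-40 + 21*(-1)))**2 = (121 + (-40 - 21))**2 = (121 - 61)**2 = 60**2 = 3600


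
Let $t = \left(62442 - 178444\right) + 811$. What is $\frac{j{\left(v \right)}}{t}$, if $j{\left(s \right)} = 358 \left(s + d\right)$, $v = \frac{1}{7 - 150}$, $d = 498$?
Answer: $- \frac{25494254}{16472313} \approx -1.5477$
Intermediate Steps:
$t = -115191$ ($t = -116002 + 811 = -115191$)
$v = - \frac{1}{143}$ ($v = \frac{1}{-143} = - \frac{1}{143} \approx -0.006993$)
$j{\left(s \right)} = 178284 + 358 s$ ($j{\left(s \right)} = 358 \left(s + 498\right) = 358 \left(498 + s\right) = 178284 + 358 s$)
$\frac{j{\left(v \right)}}{t} = \frac{178284 + 358 \left(- \frac{1}{143}\right)}{-115191} = \left(178284 - \frac{358}{143}\right) \left(- \frac{1}{115191}\right) = \frac{25494254}{143} \left(- \frac{1}{115191}\right) = - \frac{25494254}{16472313}$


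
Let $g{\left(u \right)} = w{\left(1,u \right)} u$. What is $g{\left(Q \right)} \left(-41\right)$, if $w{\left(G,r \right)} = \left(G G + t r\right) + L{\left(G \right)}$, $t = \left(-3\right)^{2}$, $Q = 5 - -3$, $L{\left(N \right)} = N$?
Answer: $-24272$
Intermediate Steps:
$Q = 8$ ($Q = 5 + 3 = 8$)
$t = 9$
$w{\left(G,r \right)} = G + G^{2} + 9 r$ ($w{\left(G,r \right)} = \left(G G + 9 r\right) + G = \left(G^{2} + 9 r\right) + G = G + G^{2} + 9 r$)
$g{\left(u \right)} = u \left(2 + 9 u\right)$ ($g{\left(u \right)} = \left(1 + 1^{2} + 9 u\right) u = \left(1 + 1 + 9 u\right) u = \left(2 + 9 u\right) u = u \left(2 + 9 u\right)$)
$g{\left(Q \right)} \left(-41\right) = 8 \left(2 + 9 \cdot 8\right) \left(-41\right) = 8 \left(2 + 72\right) \left(-41\right) = 8 \cdot 74 \left(-41\right) = 592 \left(-41\right) = -24272$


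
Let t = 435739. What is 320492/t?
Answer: 320492/435739 ≈ 0.73551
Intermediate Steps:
320492/t = 320492/435739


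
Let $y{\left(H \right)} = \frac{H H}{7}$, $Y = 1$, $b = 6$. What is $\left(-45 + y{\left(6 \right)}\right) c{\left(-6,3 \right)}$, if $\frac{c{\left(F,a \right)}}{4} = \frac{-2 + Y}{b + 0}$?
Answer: $\frac{186}{7} \approx 26.571$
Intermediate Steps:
$c{\left(F,a \right)} = - \frac{2}{3}$ ($c{\left(F,a \right)} = 4 \frac{-2 + 1}{6 + 0} = 4 \left(- \frac{1}{6}\right) = - \frac{2}{3}$)
$y{\left(H \right)} = \frac{H^{2}}{7}$ ($y{\left(H \right)} = H^{2} \cdot \frac{1}{7} = \frac{H^{2}}{7}$)
$\left(-45 + y{\left(6 \right)}\right) c{\left(-6,3 \right)} = \left(-45 + \frac{6^{2}}{7}\right) \left(- \frac{2}{3}\right) = \left(-45 + \frac{1}{7} \cdot 36\right) \left(- \frac{2}{3}\right) = \left(-45 + \frac{36}{7}\right) \left(- \frac{2}{3}\right) = \left(- \frac{279}{7}\right) \left(- \frac{2}{3}\right) = \frac{186}{7}$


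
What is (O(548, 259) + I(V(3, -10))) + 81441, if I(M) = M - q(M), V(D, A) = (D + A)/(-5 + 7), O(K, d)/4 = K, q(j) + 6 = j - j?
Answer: 167271/2 ≈ 83636.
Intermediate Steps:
q(j) = -6 (q(j) = -6 + (j - j) = -6 + 0 = -6)
O(K, d) = 4*K
V(D, A) = A/2 + D/2 (V(D, A) = (A + D)/2 = (A + D)*(½) = A/2 + D/2)
I(M) = 6 + M (I(M) = M - 1*(-6) = M + 6 = 6 + M)
(O(548, 259) + I(V(3, -10))) + 81441 = (4*548 + (6 + ((½)*(-10) + (½)*3))) + 81441 = (2192 + (6 + (-5 + 3/2))) + 81441 = (2192 + (6 - 7/2)) + 81441 = (2192 + 5/2) + 81441 = 4389/2 + 81441 = 167271/2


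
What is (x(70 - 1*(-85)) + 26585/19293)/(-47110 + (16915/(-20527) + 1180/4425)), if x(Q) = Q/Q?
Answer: -4708688530/93285360329977 ≈ -5.0476e-5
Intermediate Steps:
x(Q) = 1
(x(70 - 1*(-85)) + 26585/19293)/(-47110 + (16915/(-20527) + 1180/4425)) = (1 + 26585/19293)/(-47110 + (16915/(-20527) + 1180/4425)) = (1 + 26585*(1/19293))/(-47110 + (16915*(-1/20527) + 1180*(1/4425))) = (1 + 26585/19293)/(-47110 + (-16915/20527 + 4/15)) = 45878/(19293*(-47110 - 171617/307905)) = 45878/(19293*(-14505576167/307905)) = (45878/19293)*(-307905/14505576167) = -4708688530/93285360329977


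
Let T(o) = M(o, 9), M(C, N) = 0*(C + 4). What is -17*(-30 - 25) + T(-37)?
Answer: 935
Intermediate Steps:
M(C, N) = 0 (M(C, N) = 0*(4 + C) = 0)
T(o) = 0
-17*(-30 - 25) + T(-37) = -17*(-30 - 25) + 0 = -17*(-55) + 0 = 935 + 0 = 935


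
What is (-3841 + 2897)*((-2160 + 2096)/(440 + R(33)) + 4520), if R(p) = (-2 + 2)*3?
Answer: -234670848/55 ≈ -4.2667e+6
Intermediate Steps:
R(p) = 0 (R(p) = 0*3 = 0)
(-3841 + 2897)*((-2160 + 2096)/(440 + R(33)) + 4520) = (-3841 + 2897)*((-2160 + 2096)/(440 + 0) + 4520) = -944*(-64/440 + 4520) = -944*(-64*1/440 + 4520) = -944*(-8/55 + 4520) = -944*248592/55 = -234670848/55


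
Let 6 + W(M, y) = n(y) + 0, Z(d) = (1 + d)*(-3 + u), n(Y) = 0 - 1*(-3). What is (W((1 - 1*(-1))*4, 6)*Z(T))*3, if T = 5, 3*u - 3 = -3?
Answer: 162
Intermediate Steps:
u = 0 (u = 1 + (⅓)*(-3) = 1 - 1 = 0)
n(Y) = 3 (n(Y) = 0 + 3 = 3)
Z(d) = -3 - 3*d (Z(d) = (1 + d)*(-3 + 0) = (1 + d)*(-3) = -3 - 3*d)
W(M, y) = -3 (W(M, y) = -6 + (3 + 0) = -6 + 3 = -3)
(W((1 - 1*(-1))*4, 6)*Z(T))*3 = -3*(-3 - 3*5)*3 = -3*(-3 - 15)*3 = -3*(-18)*3 = 54*3 = 162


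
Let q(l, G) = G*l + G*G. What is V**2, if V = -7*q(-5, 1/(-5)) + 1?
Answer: 24649/625 ≈ 39.438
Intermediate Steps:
q(l, G) = G**2 + G*l (q(l, G) = G*l + G**2 = G**2 + G*l)
V = -157/25 (V = -7*(1/(-5) - 5)/(-5) + 1 = -(-7)*(-1/5 - 5)/5 + 1 = -(-7)*(-26)/(5*5) + 1 = -7*26/25 + 1 = -182/25 + 1 = -157/25 ≈ -6.2800)
V**2 = (-157/25)**2 = 24649/625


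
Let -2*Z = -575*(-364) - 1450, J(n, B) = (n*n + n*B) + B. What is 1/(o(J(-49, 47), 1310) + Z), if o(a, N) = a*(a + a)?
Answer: -1/61875 ≈ -1.6162e-5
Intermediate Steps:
J(n, B) = B + n² + B*n (J(n, B) = (n² + B*n) + B = B + n² + B*n)
o(a, N) = 2*a² (o(a, N) = a*(2*a) = 2*a²)
Z = -103925 (Z = -(-575*(-364) - 1450)/2 = -(209300 - 1450)/2 = -½*207850 = -103925)
1/(o(J(-49, 47), 1310) + Z) = 1/(2*(47 + (-49)² + 47*(-49))² - 103925) = 1/(2*(47 + 2401 - 2303)² - 103925) = 1/(2*145² - 103925) = 1/(2*21025 - 103925) = 1/(42050 - 103925) = 1/(-61875) = -1/61875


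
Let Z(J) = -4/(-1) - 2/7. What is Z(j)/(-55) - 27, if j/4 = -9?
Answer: -10421/385 ≈ -27.068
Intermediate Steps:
j = -36 (j = 4*(-9) = -36)
Z(J) = 26/7 (Z(J) = -4*(-1) - 2*⅐ = 4 - 2/7 = 26/7)
Z(j)/(-55) - 27 = (26/7)/(-55) - 27 = (26/7)*(-1/55) - 27 = -26/385 - 27 = -10421/385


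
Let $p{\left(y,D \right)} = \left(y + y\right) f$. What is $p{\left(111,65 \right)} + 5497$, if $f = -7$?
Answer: $3943$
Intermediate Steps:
$p{\left(y,D \right)} = - 14 y$ ($p{\left(y,D \right)} = \left(y + y\right) \left(-7\right) = 2 y \left(-7\right) = - 14 y$)
$p{\left(111,65 \right)} + 5497 = \left(-14\right) 111 + 5497 = -1554 + 5497 = 3943$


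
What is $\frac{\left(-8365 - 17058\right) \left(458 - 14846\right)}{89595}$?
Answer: $\frac{11084428}{2715} \approx 4082.7$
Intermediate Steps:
$\frac{\left(-8365 - 17058\right) \left(458 - 14846\right)}{89595} = \left(-25423\right) \left(-14388\right) \frac{1}{89595} = 365786124 \cdot \frac{1}{89595} = \frac{11084428}{2715}$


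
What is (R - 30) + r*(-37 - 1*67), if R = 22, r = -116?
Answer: 12056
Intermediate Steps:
(R - 30) + r*(-37 - 1*67) = (22 - 30) - 116*(-37 - 1*67) = -8 - 116*(-37 - 67) = -8 - 116*(-104) = -8 + 12064 = 12056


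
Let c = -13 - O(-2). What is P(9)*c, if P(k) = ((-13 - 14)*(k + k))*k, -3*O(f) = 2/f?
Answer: 58320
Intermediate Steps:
O(f) = -2/(3*f)
P(k) = -54*k² (P(k) = (-54*k)*k = -54*k²)
c = -40/3 (c = -13 - (-2)/(3*(-2)) = -13 - (-2)*(-1)/(3*2) = -13 - 1*⅓ = -13 - ⅓ = -40/3 ≈ -13.333)
P(9)*c = -54*9²*(-40/3) = -54*81*(-40/3) = -4374*(-40/3) = 58320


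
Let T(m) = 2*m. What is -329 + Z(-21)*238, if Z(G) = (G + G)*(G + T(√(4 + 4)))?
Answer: 209587 - 39984*√2 ≈ 1.5304e+5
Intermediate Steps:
Z(G) = 2*G*(G + 4*√2) (Z(G) = (G + G)*(G + 2*√(4 + 4)) = (2*G)*(G + 2*√8) = (2*G)*(G + 2*(2*√2)) = (2*G)*(G + 4*√2) = 2*G*(G + 4*√2))
-329 + Z(-21)*238 = -329 + (2*(-21)*(-21 + 4*√2))*238 = -329 + (882 - 168*√2)*238 = -329 + (209916 - 39984*√2) = 209587 - 39984*√2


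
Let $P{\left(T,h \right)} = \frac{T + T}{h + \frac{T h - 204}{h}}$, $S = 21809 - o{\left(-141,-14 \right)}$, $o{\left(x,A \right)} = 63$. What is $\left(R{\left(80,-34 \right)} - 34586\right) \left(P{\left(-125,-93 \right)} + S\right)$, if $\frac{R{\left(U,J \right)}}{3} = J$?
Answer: $- \frac{504670474112}{669} \approx -7.5437 \cdot 10^{8}$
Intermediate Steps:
$R{\left(U,J \right)} = 3 J$
$S = 21746$ ($S = 21809 - 63 = 21746$)
$P{\left(T,h \right)} = \frac{2 T}{h + \frac{-204 + T h}{h}}$
$\left(R{\left(80,-34 \right)} - 34586\right) \left(P{\left(-125,-93 \right)} + S\right) = \left(3 \left(-34\right) - 34586\right) \left(2 \left(-125\right) \left(-93\right) \frac{1}{-204 + \left(-93\right)^{2} - -11625} + 21746\right) = \left(-102 - 34586\right) \left(2 \left(-125\right) \left(-93\right) \frac{1}{-204 + 8649 + 11625} + 21746\right) = - 34688 \left(2 \left(-125\right) \left(-93\right) \frac{1}{20070} + 21746\right) = - 34688 \left(\frac{775}{669} + 21746\right) = \left(-34688\right) \frac{14548849}{669} = - \frac{504670474112}{669}$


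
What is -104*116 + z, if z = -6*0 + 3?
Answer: -12061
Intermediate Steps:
z = 3 (z = 0 + 3 = 3)
-104*116 + z = -104*116 + 3 = -12064 + 3 = -12061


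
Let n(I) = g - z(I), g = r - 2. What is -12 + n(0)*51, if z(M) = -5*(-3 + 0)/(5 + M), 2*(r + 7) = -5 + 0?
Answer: -1503/2 ≈ -751.50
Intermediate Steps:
r = -19/2 (r = -7 + (-5 + 0)/2 = -7 + (½)*(-5) = -7 - 5/2 = -19/2 ≈ -9.5000)
z(M) = -5/(-5/3 - M/3) (z(M) = -5*(-3/(5 + M)) = -5/(-5/3 - M/3))
g = -23/2 (g = -19/2 - 2 = -23/2 ≈ -11.500)
n(I) = -23/2 - 15/(5 + I)
-12 + n(0)*51 = -12 + ((-145 - 23*0)/(2*(5 + 0)))*51 = -12 + ((½)*(-145 + 0)/5)*51 = -12 + ((½)*(⅕)*(-145))*51 = -12 - 29/2*51 = -12 - 1479/2 = -1503/2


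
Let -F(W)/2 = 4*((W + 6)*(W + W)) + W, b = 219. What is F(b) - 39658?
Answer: -828496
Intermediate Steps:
F(W) = -2*W - 16*W*(6 + W) (F(W) = -2*(4*((W + 6)*(W + W)) + W) = -2*(4*((6 + W)*(2*W)) + W) = -2*(4*(2*W*(6 + W)) + W) = -2*(8*W*(6 + W) + W) = -2*(W + 8*W*(6 + W)) = -2*W - 16*W*(6 + W))
F(b) - 39658 = -2*219*(49 + 8*219) - 39658 = -2*219*(49 + 1752) - 39658 = -2*219*1801 - 39658 = -788838 - 39658 = -828496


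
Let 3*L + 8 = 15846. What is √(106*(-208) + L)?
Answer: I*√150918/3 ≈ 129.49*I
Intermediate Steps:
L = 15838/3 (L = -8/3 + (⅓)*15846 = -8/3 + 5282 = 15838/3 ≈ 5279.3)
√(106*(-208) + L) = √(106*(-208) + 15838/3) = √(-22048 + 15838/3) = √(-50306/3) = I*√150918/3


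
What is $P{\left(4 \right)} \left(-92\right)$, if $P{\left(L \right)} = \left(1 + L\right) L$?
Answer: $-1840$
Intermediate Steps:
$P{\left(L \right)} = L \left(1 + L\right)$
$P{\left(4 \right)} \left(-92\right) = 4 \left(1 + 4\right) \left(-92\right) = 4 \cdot 5 \left(-92\right) = 20 \left(-92\right) = -1840$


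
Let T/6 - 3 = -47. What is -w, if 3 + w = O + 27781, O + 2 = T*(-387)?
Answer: -129944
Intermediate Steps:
T = -264 (T = 18 + 6*(-47) = 18 - 282 = -264)
O = 102166 (O = -2 - 264*(-387) = -2 + 102168 = 102166)
w = 129944 (w = -3 + (102166 + 27781) = -3 + 129947 = 129944)
-w = -1*129944 = -129944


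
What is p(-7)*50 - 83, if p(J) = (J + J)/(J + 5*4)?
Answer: -1779/13 ≈ -136.85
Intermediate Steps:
p(J) = 2*J/(20 + J) (p(J) = (2*J)/(J + 20) = (2*J)/(20 + J) = 2*J/(20 + J))
p(-7)*50 - 83 = (2*(-7)/(20 - 7))*50 - 83 = (2*(-7)/13)*50 - 83 = (2*(-7)*(1/13))*50 - 83 = -14/13*50 - 83 = -700/13 - 83 = -1779/13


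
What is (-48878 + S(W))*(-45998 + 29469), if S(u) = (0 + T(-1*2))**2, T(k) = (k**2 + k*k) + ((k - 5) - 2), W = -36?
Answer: 807887933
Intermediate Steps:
T(k) = -7 + k + 2*k**2 (T(k) = (k**2 + k**2) + ((-5 + k) - 2) = 2*k**2 + (-7 + k) = -7 + k + 2*k**2)
S(u) = 1 (S(u) = (0 + (-7 - 1*2 + 2*(-1*2)**2))**2 = (0 + (-7 - 2 + 2*(-2)**2))**2 = (0 + (-7 - 2 + 2*4))**2 = (0 + (-7 - 2 + 8))**2 = (0 - 1)**2 = (-1)**2 = 1)
(-48878 + S(W))*(-45998 + 29469) = (-48878 + 1)*(-45998 + 29469) = -48877*(-16529) = 807887933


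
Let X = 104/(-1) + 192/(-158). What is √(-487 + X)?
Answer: I*√3696015/79 ≈ 24.335*I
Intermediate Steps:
X = -8312/79 (X = 104*(-1) + 192*(-1/158) = -104 - 96/79 = -8312/79 ≈ -105.22)
√(-487 + X) = √(-487 - 8312/79) = √(-46785/79) = I*√3696015/79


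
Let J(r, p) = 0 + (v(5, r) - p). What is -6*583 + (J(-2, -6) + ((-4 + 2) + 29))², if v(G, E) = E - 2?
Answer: -2657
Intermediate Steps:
v(G, E) = -2 + E
J(r, p) = -2 + r - p (J(r, p) = 0 + ((-2 + r) - p) = 0 + (-2 + r - p) = -2 + r - p)
-6*583 + (J(-2, -6) + ((-4 + 2) + 29))² = -6*583 + ((-2 - 2 - 1*(-6)) + ((-4 + 2) + 29))² = -3498 + ((-2 - 2 + 6) + (-2 + 29))² = -3498 + (2 + 27)² = -3498 + 29² = -3498 + 841 = -2657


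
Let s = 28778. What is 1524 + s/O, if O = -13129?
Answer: 19979818/13129 ≈ 1521.8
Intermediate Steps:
1524 + s/O = 1524 + 28778/(-13129) = 1524 + 28778*(-1/13129) = 1524 - 28778/13129 = 19979818/13129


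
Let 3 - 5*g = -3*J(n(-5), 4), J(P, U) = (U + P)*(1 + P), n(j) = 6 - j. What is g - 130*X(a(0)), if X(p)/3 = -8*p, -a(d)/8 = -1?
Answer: 125343/5 ≈ 25069.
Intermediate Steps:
a(d) = 8 (a(d) = -8*(-1) = 8)
J(P, U) = (1 + P)*(P + U) (J(P, U) = (P + U)*(1 + P) = (1 + P)*(P + U))
X(p) = -24*p (X(p) = 3*(-8*p) = -24*p)
g = 543/5 (g = ⅗ - (-3)*((6 - 1*(-5)) + 4 + (6 - 1*(-5))² + (6 - 1*(-5))*4)/5 = ⅗ - (-3)*((6 + 5) + 4 + (6 + 5)² + (6 + 5)*4)/5 = ⅗ - (-3)*(11 + 4 + 11² + 11*4)/5 = ⅗ - (-3)*(11 + 4 + 121 + 44)/5 = ⅗ - (-3)*180/5 = ⅗ - ⅕*(-540) = ⅗ + 108 = 543/5 ≈ 108.60)
g - 130*X(a(0)) = 543/5 - (-3120)*8 = 543/5 - 130*(-192) = 543/5 + 24960 = 125343/5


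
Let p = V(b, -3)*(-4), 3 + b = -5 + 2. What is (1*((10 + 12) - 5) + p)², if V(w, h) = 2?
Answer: 81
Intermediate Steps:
b = -6 (b = -3 + (-5 + 2) = -3 - 3 = -6)
p = -8 (p = 2*(-4) = -8)
(1*((10 + 12) - 5) + p)² = (1*((10 + 12) - 5) - 8)² = (1*(22 - 5) - 8)² = (1*17 - 8)² = (17 - 8)² = 9² = 81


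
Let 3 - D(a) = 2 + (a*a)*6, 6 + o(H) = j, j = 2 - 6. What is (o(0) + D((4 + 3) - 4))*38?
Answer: -2394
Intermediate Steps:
j = -4
o(H) = -10 (o(H) = -6 - 4 = -10)
D(a) = 1 - 6*a**2 (D(a) = 3 - (2 + (a*a)*6) = 3 - (2 + a**2*6) = 3 - (2 + 6*a**2) = 3 + (-2 - 6*a**2) = 1 - 6*a**2)
(o(0) + D((4 + 3) - 4))*38 = (-10 + (1 - 6*((4 + 3) - 4)**2))*38 = (-10 + (1 - 6*(7 - 4)**2))*38 = (-10 + (1 - 6*3**2))*38 = (-10 + (1 - 6*9))*38 = (-10 + (1 - 54))*38 = (-10 - 53)*38 = -63*38 = -2394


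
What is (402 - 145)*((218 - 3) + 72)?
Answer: 73759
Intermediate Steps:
(402 - 145)*((218 - 3) + 72) = 257*(215 + 72) = 257*287 = 73759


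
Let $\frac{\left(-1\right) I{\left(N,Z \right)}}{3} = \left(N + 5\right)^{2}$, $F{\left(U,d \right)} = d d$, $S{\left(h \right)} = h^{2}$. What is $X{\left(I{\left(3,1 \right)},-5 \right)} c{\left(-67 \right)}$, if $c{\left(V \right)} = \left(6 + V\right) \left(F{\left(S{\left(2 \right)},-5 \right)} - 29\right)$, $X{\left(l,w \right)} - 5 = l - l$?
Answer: $1220$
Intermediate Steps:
$F{\left(U,d \right)} = d^{2}$
$I{\left(N,Z \right)} = - 3 \left(5 + N\right)^{2}$ ($I{\left(N,Z \right)} = - 3 \left(N + 5\right)^{2} = - 3 \left(5 + N\right)^{2}$)
$X{\left(l,w \right)} = 5$ ($X{\left(l,w \right)} = 5 + \left(l - l\right) = 5 + 0 = 5$)
$c{\left(V \right)} = -24 - 4 V$ ($c{\left(V \right)} = \left(6 + V\right) \left(\left(-5\right)^{2} - 29\right) = \left(6 + V\right) \left(25 - 29\right) = \left(6 + V\right) \left(-4\right) = -24 - 4 V$)
$X{\left(I{\left(3,1 \right)},-5 \right)} c{\left(-67 \right)} = 5 \left(-24 - -268\right) = 5 \left(-24 + 268\right) = 5 \cdot 244 = 1220$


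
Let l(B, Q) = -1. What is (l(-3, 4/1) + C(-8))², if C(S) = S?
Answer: 81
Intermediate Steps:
(l(-3, 4/1) + C(-8))² = (-1 - 8)² = (-9)² = 81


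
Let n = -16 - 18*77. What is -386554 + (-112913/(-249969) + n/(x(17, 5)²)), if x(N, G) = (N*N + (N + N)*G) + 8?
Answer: -21073156153438795/54515489241 ≈ -3.8655e+5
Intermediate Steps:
x(N, G) = 8 + N² + 2*G*N (x(N, G) = (N² + (2*N)*G) + 8 = (N² + 2*G*N) + 8 = 8 + N² + 2*G*N)
n = -1402 (n = -16 - 1386 = -1402)
-386554 + (-112913/(-249969) + n/(x(17, 5)²)) = -386554 + (-112913/(-249969) - 1402/(8 + 17² + 2*5*17)²) = -386554 + (-112913*(-1/249969) - 1402/(8 + 289 + 170)²) = -386554 + (112913/249969 - 1402/(467²)) = -386554 + (112913/249969 - 1402/218089) = -386554 + 24274626719/54515489241 = -21073156153438795/54515489241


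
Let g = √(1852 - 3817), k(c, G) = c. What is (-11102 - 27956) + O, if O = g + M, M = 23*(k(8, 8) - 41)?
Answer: -39817 + I*√1965 ≈ -39817.0 + 44.328*I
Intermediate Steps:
M = -759 (M = 23*(8 - 41) = 23*(-33) = -759)
g = I*√1965 (g = √(-1965) = I*√1965 ≈ 44.328*I)
O = -759 + I*√1965 (O = I*√1965 - 759 = -759 + I*√1965 ≈ -759.0 + 44.328*I)
(-11102 - 27956) + O = (-11102 - 27956) + (-759 + I*√1965) = -39058 + (-759 + I*√1965) = -39817 + I*√1965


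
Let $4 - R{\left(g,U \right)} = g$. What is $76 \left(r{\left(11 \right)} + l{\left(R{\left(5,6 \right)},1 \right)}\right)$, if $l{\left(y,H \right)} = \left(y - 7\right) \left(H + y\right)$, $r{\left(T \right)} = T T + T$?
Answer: $10032$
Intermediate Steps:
$R{\left(g,U \right)} = 4 - g$
$r{\left(T \right)} = T + T^{2}$ ($r{\left(T \right)} = T^{2} + T = T + T^{2}$)
$l{\left(y,H \right)} = \left(-7 + y\right) \left(H + y\right)$
$76 \left(r{\left(11 \right)} + l{\left(R{\left(5,6 \right)},1 \right)}\right) = 76 \left(11 \left(1 + 11\right) + \left(\left(4 - 5\right)^{2} - 7 - 7 \left(4 - 5\right) + 1 \left(4 - 5\right)\right)\right) = 76 \left(11 \cdot 12 + \left(\left(4 - 5\right)^{2} - 7 - 7 \left(4 - 5\right) + 1 \left(4 - 5\right)\right)\right) = 76 \left(132 + \left(\left(-1\right)^{2} - 7 - -7 + 1 \left(-1\right)\right)\right) = 76 \left(132 + \left(1 - 7 + 7 - 1\right)\right) = 76 \left(132 + 0\right) = 76 \cdot 132 = 10032$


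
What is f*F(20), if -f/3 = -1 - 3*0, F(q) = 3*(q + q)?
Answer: 360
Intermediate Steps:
F(q) = 6*q (F(q) = 3*(2*q) = 6*q)
f = 3 (f = -3*(-1 - 3*0) = -3*(-1 + 0) = -3*(-1) = 3)
f*F(20) = 3*(6*20) = 3*120 = 360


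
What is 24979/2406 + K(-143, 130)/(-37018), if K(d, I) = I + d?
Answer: 231175975/22266327 ≈ 10.382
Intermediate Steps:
24979/2406 + K(-143, 130)/(-37018) = 24979/2406 + (130 - 143)/(-37018) = 24979*(1/2406) - 13*(-1/37018) = 24979/2406 + 13/37018 = 231175975/22266327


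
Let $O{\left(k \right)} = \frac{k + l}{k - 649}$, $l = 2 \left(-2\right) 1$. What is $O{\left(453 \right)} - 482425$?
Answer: $- \frac{94555749}{196} \approx -4.8243 \cdot 10^{5}$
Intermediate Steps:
$l = -4$ ($l = \left(-4\right) 1 = -4$)
$O{\left(k \right)} = \frac{-4 + k}{-649 + k}$ ($O{\left(k \right)} = \frac{k - 4}{k - 649} = \frac{-4 + k}{-649 + k}$)
$O{\left(453 \right)} - 482425 = \frac{-4 + 453}{-649 + 453} - 482425 = \frac{1}{-196} \cdot 449 - 482425 = \left(- \frac{1}{196}\right) 449 - 482425 = - \frac{449}{196} - 482425 = - \frac{94555749}{196}$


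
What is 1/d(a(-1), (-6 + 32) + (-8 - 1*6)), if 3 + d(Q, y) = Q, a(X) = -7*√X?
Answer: -3/58 + 7*I/58 ≈ -0.051724 + 0.12069*I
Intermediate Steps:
d(Q, y) = -3 + Q
1/d(a(-1), (-6 + 32) + (-8 - 1*6)) = 1/(-3 - 7*I) = (-3 + 7*I)/58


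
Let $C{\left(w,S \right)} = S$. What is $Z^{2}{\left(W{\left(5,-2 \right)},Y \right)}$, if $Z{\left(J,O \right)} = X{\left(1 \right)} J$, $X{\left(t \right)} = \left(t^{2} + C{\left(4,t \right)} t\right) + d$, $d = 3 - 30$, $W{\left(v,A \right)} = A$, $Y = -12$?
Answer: $2500$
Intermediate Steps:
$d = -27$ ($d = 3 - 30 = -27$)
$X{\left(t \right)} = -27 + 2 t^{2}$ ($X{\left(t \right)} = \left(t^{2} + t t\right) - 27 = \left(t^{2} + t^{2}\right) - 27 = 2 t^{2} - 27 = -27 + 2 t^{2}$)
$Z{\left(J,O \right)} = - 25 J$ ($Z{\left(J,O \right)} = \left(-27 + 2 \cdot 1^{2}\right) J = \left(-27 + 2 \cdot 1\right) J = \left(-27 + 2\right) J = - 25 J$)
$Z^{2}{\left(W{\left(5,-2 \right)},Y \right)} = \left(\left(-25\right) \left(-2\right)\right)^{2} = 50^{2} = 2500$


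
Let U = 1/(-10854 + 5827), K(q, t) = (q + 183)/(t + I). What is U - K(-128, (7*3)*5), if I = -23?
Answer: -276567/412214 ≈ -0.67093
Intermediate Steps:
K(q, t) = (183 + q)/(-23 + t) (K(q, t) = (q + 183)/(t - 23) = (183 + q)/(-23 + t))
U = -1/5027 (U = 1/(-5027) = -1/5027 ≈ -0.00019893)
U - K(-128, (7*3)*5) = -1/5027 - (183 - 128)/(-23 + (7*3)*5) = -1/5027 - 55/(-23 + 21*5) = -1/5027 - 55/(-23 + 105) = -1/5027 - 55/82 = -276567/412214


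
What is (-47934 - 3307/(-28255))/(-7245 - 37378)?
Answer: 1354371863/1260822865 ≈ 1.0742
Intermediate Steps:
(-47934 - 3307/(-28255))/(-7245 - 37378) = (-47934 - 3307*(-1/28255))/(-44623) = (-47934 + 3307/28255)*(-1/44623) = -1354371863/28255*(-1/44623) = 1354371863/1260822865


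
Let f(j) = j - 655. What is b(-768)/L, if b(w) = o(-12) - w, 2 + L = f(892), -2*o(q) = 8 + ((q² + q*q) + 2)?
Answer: 619/235 ≈ 2.6340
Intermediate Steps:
f(j) = -655 + j
o(q) = -5 - q² (o(q) = -(8 + ((q² + q*q) + 2))/2 = -(8 + ((q² + q²) + 2))/2 = -(8 + (2*q² + 2))/2 = -(8 + (2 + 2*q²))/2 = -(10 + 2*q²)/2 = -5 - q²)
L = 235 (L = -2 + (-655 + 892) = -2 + 237 = 235)
b(w) = -149 - w (b(w) = (-5 - 1*(-12)²) - w = (-5 - 1*144) - w = (-5 - 144) - w = -149 - w)
b(-768)/L = (-149 - 1*(-768))/235 = (-149 + 768)*(1/235) = 619*(1/235) = 619/235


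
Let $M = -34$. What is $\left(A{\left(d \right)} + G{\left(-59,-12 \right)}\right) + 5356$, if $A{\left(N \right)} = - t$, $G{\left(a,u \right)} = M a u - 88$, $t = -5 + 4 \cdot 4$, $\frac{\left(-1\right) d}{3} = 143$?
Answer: $-18815$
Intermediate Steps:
$d = -429$ ($d = \left(-3\right) 143 = -429$)
$t = 11$ ($t = -5 + 16 = 11$)
$G{\left(a,u \right)} = -88 - 34 a u$ ($G{\left(a,u \right)} = - 34 a u - 88 = -88 - 34 a u$)
$A{\left(N \right)} = -11$ ($A{\left(N \right)} = \left(-1\right) 11 = -11$)
$\left(A{\left(d \right)} + G{\left(-59,-12 \right)}\right) + 5356 = \left(-11 - \left(88 - -24072\right)\right) + 5356 = \left(-11 - 24160\right) + 5356 = -24171 + 5356 = -18815$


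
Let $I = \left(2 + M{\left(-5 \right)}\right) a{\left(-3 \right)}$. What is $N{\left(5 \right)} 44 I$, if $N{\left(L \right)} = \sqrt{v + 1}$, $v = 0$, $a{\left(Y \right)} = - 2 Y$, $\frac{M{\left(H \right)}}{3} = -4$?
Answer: $-2640$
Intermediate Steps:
$M{\left(H \right)} = -12$ ($M{\left(H \right)} = 3 \left(-4\right) = -12$)
$N{\left(L \right)} = 1$ ($N{\left(L \right)} = \sqrt{0 + 1} = \sqrt{1} = 1$)
$I = -60$ ($I = \left(2 - 12\right) \left(\left(-2\right) \left(-3\right)\right) = \left(-10\right) 6 = -60$)
$N{\left(5 \right)} 44 I = 1 \cdot 44 \left(-60\right) = 44 \left(-60\right) = -2640$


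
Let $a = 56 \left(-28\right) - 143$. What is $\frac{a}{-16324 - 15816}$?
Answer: $\frac{1711}{32140} \approx 0.053236$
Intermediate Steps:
$a = -1711$ ($a = -1568 - 143 = -1711$)
$\frac{a}{-16324 - 15816} = - \frac{1711}{-16324 - 15816} = - \frac{1711}{-32140} = \left(-1711\right) \left(- \frac{1}{32140}\right) = \frac{1711}{32140}$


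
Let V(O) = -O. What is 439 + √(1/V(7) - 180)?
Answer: 439 + I*√8827/7 ≈ 439.0 + 13.422*I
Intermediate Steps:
439 + √(1/V(7) - 180) = 439 + √(1/(-1*7) - 180) = 439 + √(1/(-7) - 180) = 439 + √(-⅐ - 180) = 439 + √(-1261/7) = 439 + I*√8827/7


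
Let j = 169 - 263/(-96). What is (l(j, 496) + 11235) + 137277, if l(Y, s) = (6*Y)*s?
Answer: 659609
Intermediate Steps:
j = 16487/96 (j = 169 - 263*(-1/96) = 169 + 263/96 = 16487/96 ≈ 171.74)
l(Y, s) = 6*Y*s
(l(j, 496) + 11235) + 137277 = (6*(16487/96)*496 + 11235) + 137277 = (511097 + 11235) + 137277 = 522332 + 137277 = 659609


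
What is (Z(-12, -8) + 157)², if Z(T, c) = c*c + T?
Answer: 43681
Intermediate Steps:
Z(T, c) = T + c² (Z(T, c) = c² + T = T + c²)
(Z(-12, -8) + 157)² = ((-12 + (-8)²) + 157)² = ((-12 + 64) + 157)² = (52 + 157)² = 209² = 43681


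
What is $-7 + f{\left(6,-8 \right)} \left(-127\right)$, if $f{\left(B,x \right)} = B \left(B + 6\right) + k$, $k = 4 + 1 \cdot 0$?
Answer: $-9659$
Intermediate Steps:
$k = 4$ ($k = 4 + 0 = 4$)
$f{\left(B,x \right)} = 4 + B \left(6 + B\right)$ ($f{\left(B,x \right)} = B \left(B + 6\right) + 4 = B \left(6 + B\right) + 4 = 4 + B \left(6 + B\right)$)
$-7 + f{\left(6,-8 \right)} \left(-127\right) = -7 + \left(4 + 6^{2} + 6 \cdot 6\right) \left(-127\right) = -7 + \left(4 + 36 + 36\right) \left(-127\right) = -7 + 76 \left(-127\right) = -7 - 9652 = -9659$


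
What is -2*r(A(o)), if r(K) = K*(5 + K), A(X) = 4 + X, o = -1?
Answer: -48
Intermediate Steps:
-2*r(A(o)) = -2*(4 - 1)*(5 + (4 - 1)) = -6*(5 + 3) = -6*8 = -2*24 = -48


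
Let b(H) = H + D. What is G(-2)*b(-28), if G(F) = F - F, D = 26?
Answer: 0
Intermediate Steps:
G(F) = 0
b(H) = 26 + H (b(H) = H + 26 = 26 + H)
G(-2)*b(-28) = 0*(26 - 28) = 0*(-2) = 0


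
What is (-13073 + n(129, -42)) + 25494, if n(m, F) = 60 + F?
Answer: 12439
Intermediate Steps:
(-13073 + n(129, -42)) + 25494 = (-13073 + (60 - 42)) + 25494 = (-13073 + 18) + 25494 = -13055 + 25494 = 12439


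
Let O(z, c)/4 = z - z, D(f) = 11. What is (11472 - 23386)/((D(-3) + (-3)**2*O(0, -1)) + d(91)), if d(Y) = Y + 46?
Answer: -161/2 ≈ -80.500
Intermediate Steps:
O(z, c) = 0 (O(z, c) = 4*(z - z) = 4*0 = 0)
d(Y) = 46 + Y
(11472 - 23386)/((D(-3) + (-3)**2*O(0, -1)) + d(91)) = (11472 - 23386)/((11 + (-3)**2*0) + (46 + 91)) = -11914/((11 + 9*0) + 137) = -11914/((11 + 0) + 137) = -11914/(11 + 137) = -11914/148 = -11914*1/148 = -161/2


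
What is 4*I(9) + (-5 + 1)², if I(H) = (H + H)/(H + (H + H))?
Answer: 56/3 ≈ 18.667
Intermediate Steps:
I(H) = ⅔ (I(H) = (2*H)/(H + 2*H) = (2*H)/((3*H)) = (2*H)*(1/(3*H)) = ⅔)
4*I(9) + (-5 + 1)² = 4*(⅔) + (-5 + 1)² = 8/3 + (-4)² = 8/3 + 16 = 56/3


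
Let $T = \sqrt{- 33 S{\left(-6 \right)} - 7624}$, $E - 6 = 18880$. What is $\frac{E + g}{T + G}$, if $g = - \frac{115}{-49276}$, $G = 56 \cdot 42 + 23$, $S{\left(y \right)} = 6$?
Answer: $\frac{53908251125}{6788606692} - \frac{22698211 i \sqrt{7822}}{6788606692} \approx 7.941 - 0.29571 i$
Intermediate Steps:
$E = 18886$ ($E = 6 + 18880 = 18886$)
$T = i \sqrt{7822}$ ($T = \sqrt{\left(-33\right) 6 - 7624} = \sqrt{-198 - 7624} = \sqrt{-7822} = i \sqrt{7822} \approx 88.442 i$)
$G = 2375$ ($G = 2352 + 23 = 2375$)
$g = \frac{115}{49276}$ ($g = \left(-115\right) \left(- \frac{1}{49276}\right) = \frac{115}{49276} \approx 0.0023338$)
$\frac{E + g}{T + G} = \frac{18886 + \frac{115}{49276}}{i \sqrt{7822} + 2375} = \frac{930626651}{49276 \left(2375 + i \sqrt{7822}\right)}$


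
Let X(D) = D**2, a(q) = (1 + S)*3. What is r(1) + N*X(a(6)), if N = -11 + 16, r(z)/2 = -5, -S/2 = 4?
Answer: 2195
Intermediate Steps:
S = -8 (S = -2*4 = -8)
r(z) = -10 (r(z) = 2*(-5) = -10)
a(q) = -21 (a(q) = (1 - 8)*3 = -7*3 = -21)
N = 5
r(1) + N*X(a(6)) = -10 + 5*(-21)**2 = -10 + 5*441 = -10 + 2205 = 2195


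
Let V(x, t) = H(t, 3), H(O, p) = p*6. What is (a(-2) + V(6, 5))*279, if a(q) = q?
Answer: 4464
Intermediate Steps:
H(O, p) = 6*p
V(x, t) = 18 (V(x, t) = 6*3 = 18)
(a(-2) + V(6, 5))*279 = (-2 + 18)*279 = 16*279 = 4464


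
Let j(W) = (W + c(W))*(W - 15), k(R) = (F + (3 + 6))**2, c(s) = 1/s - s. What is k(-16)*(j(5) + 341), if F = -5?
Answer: 5424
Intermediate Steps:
k(R) = 16 (k(R) = (-5 + (3 + 6))**2 = (-5 + 9)**2 = 4**2 = 16)
j(W) = (-15 + W)/W (j(W) = (W + (1/W - W))*(W - 15) = (-15 + W)/W)
k(-16)*(j(5) + 341) = 16*((-15 + 5)/5 + 341) = 16*((1/5)*(-10) + 341) = 16*(-2 + 341) = 16*339 = 5424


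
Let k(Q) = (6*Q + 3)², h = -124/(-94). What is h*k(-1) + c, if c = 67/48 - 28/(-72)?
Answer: 92431/6768 ≈ 13.657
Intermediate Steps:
h = 62/47 (h = -124*(-1/94) = 62/47 ≈ 1.3191)
c = 257/144 (c = 67*(1/48) - 28*(-1/72) = 67/48 + 7/18 = 257/144 ≈ 1.7847)
k(Q) = (3 + 6*Q)²
h*k(-1) + c = 62*(9*(1 + 2*(-1))²)/47 + 257/144 = 62*(9*(1 - 2)²)/47 + 257/144 = 62*(9*(-1)²)/47 + 257/144 = 62*(9*1)/47 + 257/144 = (62/47)*9 + 257/144 = 558/47 + 257/144 = 92431/6768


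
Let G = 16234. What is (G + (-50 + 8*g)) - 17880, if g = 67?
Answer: -1160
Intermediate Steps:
(G + (-50 + 8*g)) - 17880 = (16234 + (-50 + 8*67)) - 17880 = (16234 + (-50 + 536)) - 17880 = (16234 + 486) - 17880 = 16720 - 17880 = -1160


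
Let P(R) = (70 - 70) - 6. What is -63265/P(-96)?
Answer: 63265/6 ≈ 10544.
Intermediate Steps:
P(R) = -6 (P(R) = 0 - 6 = -6)
-63265/P(-96) = -63265/(-6) = -63265*(-⅙) = 63265/6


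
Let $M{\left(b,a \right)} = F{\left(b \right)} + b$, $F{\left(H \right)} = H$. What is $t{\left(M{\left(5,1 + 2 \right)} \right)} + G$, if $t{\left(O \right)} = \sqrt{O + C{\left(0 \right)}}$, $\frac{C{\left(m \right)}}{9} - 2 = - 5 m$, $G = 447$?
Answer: $447 + 2 \sqrt{7} \approx 452.29$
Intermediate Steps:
$C{\left(m \right)} = 18 - 45 m$ ($C{\left(m \right)} = 18 + 9 \left(- 5 m\right) = 18 - 45 m$)
$M{\left(b,a \right)} = 2 b$ ($M{\left(b,a \right)} = b + b = 2 b$)
$t{\left(O \right)} = \sqrt{18 + O}$ ($t{\left(O \right)} = \sqrt{O + \left(18 - 0\right)} = \sqrt{O + \left(18 + 0\right)} = \sqrt{O + 18} = \sqrt{18 + O}$)
$t{\left(M{\left(5,1 + 2 \right)} \right)} + G = \sqrt{18 + 2 \cdot 5} + 447 = \sqrt{18 + 10} + 447 = \sqrt{28} + 447 = 2 \sqrt{7} + 447 = 447 + 2 \sqrt{7}$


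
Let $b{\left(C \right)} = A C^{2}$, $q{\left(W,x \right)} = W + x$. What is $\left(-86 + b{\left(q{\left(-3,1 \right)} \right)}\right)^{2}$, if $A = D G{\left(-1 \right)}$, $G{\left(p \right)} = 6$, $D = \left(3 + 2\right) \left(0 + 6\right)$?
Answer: $401956$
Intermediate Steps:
$D = 30$ ($D = 5 \cdot 6 = 30$)
$A = 180$ ($A = 30 \cdot 6 = 180$)
$b{\left(C \right)} = 180 C^{2}$
$\left(-86 + b{\left(q{\left(-3,1 \right)} \right)}\right)^{2} = \left(-86 + 180 \left(-3 + 1\right)^{2}\right)^{2} = \left(-86 + 180 \left(-2\right)^{2}\right)^{2} = \left(-86 + 180 \cdot 4\right)^{2} = \left(-86 + 720\right)^{2} = 634^{2} = 401956$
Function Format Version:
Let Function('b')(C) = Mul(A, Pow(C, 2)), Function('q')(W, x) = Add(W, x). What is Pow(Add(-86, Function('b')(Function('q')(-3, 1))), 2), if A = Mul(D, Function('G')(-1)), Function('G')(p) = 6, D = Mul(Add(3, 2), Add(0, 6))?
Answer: 401956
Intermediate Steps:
D = 30 (D = Mul(5, 6) = 30)
A = 180 (A = Mul(30, 6) = 180)
Function('b')(C) = Mul(180, Pow(C, 2))
Pow(Add(-86, Function('b')(Function('q')(-3, 1))), 2) = Pow(Add(-86, Mul(180, Pow(Add(-3, 1), 2))), 2) = Pow(Add(-86, Mul(180, Pow(-2, 2))), 2) = Pow(Add(-86, Mul(180, 4)), 2) = Pow(Add(-86, 720), 2) = Pow(634, 2) = 401956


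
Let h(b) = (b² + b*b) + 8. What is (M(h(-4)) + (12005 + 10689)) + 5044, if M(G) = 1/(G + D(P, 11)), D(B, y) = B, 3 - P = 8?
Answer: 970831/35 ≈ 27738.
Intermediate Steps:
P = -5 (P = 3 - 1*8 = 3 - 8 = -5)
h(b) = 8 + 2*b² (h(b) = (b² + b²) + 8 = 2*b² + 8 = 8 + 2*b²)
M(G) = 1/(-5 + G) (M(G) = 1/(G - 5) = 1/(-5 + G))
(M(h(-4)) + (12005 + 10689)) + 5044 = (1/(-5 + (8 + 2*(-4)²)) + (12005 + 10689)) + 5044 = (1/(-5 + (8 + 2*16)) + 22694) + 5044 = (1/(-5 + (8 + 32)) + 22694) + 5044 = (1/(-5 + 40) + 22694) + 5044 = (1/35 + 22694) + 5044 = 794291/35 + 5044 = 970831/35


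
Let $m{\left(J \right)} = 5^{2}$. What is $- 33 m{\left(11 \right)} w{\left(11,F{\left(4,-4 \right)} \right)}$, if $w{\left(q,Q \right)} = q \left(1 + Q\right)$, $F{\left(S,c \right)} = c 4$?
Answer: $136125$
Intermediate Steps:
$F{\left(S,c \right)} = 4 c$
$m{\left(J \right)} = 25$
$- 33 m{\left(11 \right)} w{\left(11,F{\left(4,-4 \right)} \right)} = \left(-33\right) 25 \cdot 11 \left(1 + 4 \left(-4\right)\right) = - 825 \cdot 11 \left(1 - 16\right) = - 825 \cdot 11 \left(-15\right) = \left(-825\right) \left(-165\right) = 136125$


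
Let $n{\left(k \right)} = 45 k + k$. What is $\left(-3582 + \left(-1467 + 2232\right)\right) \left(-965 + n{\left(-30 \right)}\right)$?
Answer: $6605865$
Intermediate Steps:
$n{\left(k \right)} = 46 k$
$\left(-3582 + \left(-1467 + 2232\right)\right) \left(-965 + n{\left(-30 \right)}\right) = \left(-3582 + \left(-1467 + 2232\right)\right) \left(-965 + 46 \left(-30\right)\right) = \left(-3582 + 765\right) \left(-965 - 1380\right) = \left(-2817\right) \left(-2345\right) = 6605865$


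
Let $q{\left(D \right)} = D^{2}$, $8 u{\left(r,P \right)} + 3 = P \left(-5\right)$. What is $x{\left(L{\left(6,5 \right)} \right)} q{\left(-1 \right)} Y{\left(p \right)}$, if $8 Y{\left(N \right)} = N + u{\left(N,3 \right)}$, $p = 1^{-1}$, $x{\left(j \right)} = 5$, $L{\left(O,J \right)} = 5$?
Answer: $- \frac{25}{32} \approx -0.78125$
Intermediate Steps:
$u{\left(r,P \right)} = - \frac{3}{8} - \frac{5 P}{8}$ ($u{\left(r,P \right)} = - \frac{3}{8} + \frac{P \left(-5\right)}{8} = - \frac{3}{8} + \frac{\left(-5\right) P}{8} = - \frac{3}{8} - \frac{5 P}{8}$)
$p = 1$
$Y{\left(N \right)} = - \frac{9}{32} + \frac{N}{8}$ ($Y{\left(N \right)} = \frac{N - \frac{9}{4}}{8} = \frac{- \frac{9}{4} + N}{8} = - \frac{9}{32} + \frac{N}{8}$)
$x{\left(L{\left(6,5 \right)} \right)} q{\left(-1 \right)} Y{\left(p \right)} = 5 \left(-1\right)^{2} \left(- \frac{9}{32} + \frac{1}{8} \cdot 1\right) = 5 \cdot 1 \left(- \frac{9}{32} + \frac{1}{8}\right) = 5 \left(- \frac{5}{32}\right) = - \frac{25}{32}$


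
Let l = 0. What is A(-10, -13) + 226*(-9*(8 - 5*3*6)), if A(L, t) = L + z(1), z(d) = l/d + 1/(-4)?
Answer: 667111/4 ≈ 1.6678e+5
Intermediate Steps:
z(d) = -¼ (z(d) = 0/d + 1/(-4) = 0 + 1*(-¼) = 0 - ¼ = -¼)
A(L, t) = -¼ + L (A(L, t) = L - ¼ = -¼ + L)
A(-10, -13) + 226*(-9*(8 - 5*3*6)) = (-¼ - 10) + 226*(-9*(8 - 5*3*6)) = -41/4 + 226*(-9*(8 - 15*6)) = -41/4 + 226*(-9*(8 - 90)) = -41/4 + 226*(-9*(-82)) = -41/4 + 226*738 = -41/4 + 166788 = 667111/4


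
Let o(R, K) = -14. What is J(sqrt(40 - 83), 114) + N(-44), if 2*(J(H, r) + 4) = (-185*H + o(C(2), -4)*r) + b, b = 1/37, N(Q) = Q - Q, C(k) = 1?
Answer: -59347/74 - 185*I*sqrt(43)/2 ≈ -801.99 - 606.56*I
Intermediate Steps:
N(Q) = 0
b = 1/37 ≈ 0.027027
J(H, r) = -295/74 - 7*r - 185*H/2 (J(H, r) = -4 + ((-185*H - 14*r) + 1/37)/2 = -4 + (1/37 - 185*H - 14*r)/2 = -4 + (1/74 - 7*r - 185*H/2) = -295/74 - 7*r - 185*H/2)
J(sqrt(40 - 83), 114) + N(-44) = (-295/74 - 7*114 - 185*sqrt(40 - 83)/2) + 0 = (-295/74 - 798 - 185*I*sqrt(43)/2) + 0 = (-59347/74 - 185*I*sqrt(43)/2) + 0 = -59347/74 - 185*I*sqrt(43)/2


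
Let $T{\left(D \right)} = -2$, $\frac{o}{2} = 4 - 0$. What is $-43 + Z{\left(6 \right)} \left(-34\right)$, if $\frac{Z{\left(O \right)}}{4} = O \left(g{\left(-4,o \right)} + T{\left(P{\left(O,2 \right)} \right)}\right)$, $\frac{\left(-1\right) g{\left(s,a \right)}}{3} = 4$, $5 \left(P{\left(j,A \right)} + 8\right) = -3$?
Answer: $11381$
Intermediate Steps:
$o = 8$ ($o = 2 \left(4 - 0\right) = 2 \left(4 + 0\right) = 2 \cdot 4 = 8$)
$P{\left(j,A \right)} = - \frac{43}{5}$ ($P{\left(j,A \right)} = -8 + \frac{1}{5} \left(-3\right) = -8 - \frac{3}{5} = - \frac{43}{5}$)
$g{\left(s,a \right)} = -12$ ($g{\left(s,a \right)} = \left(-3\right) 4 = -12$)
$Z{\left(O \right)} = - 56 O$ ($Z{\left(O \right)} = 4 O \left(-12 - 2\right) = 4 O \left(-14\right) = 4 \left(- 14 O\right) = - 56 O$)
$-43 + Z{\left(6 \right)} \left(-34\right) = -43 + \left(-56\right) 6 \left(-34\right) = -43 - -11424 = -43 + 11424 = 11381$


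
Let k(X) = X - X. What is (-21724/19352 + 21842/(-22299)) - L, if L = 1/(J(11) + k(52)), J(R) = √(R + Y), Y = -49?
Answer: -226777465/107882562 + I*√38/38 ≈ -2.1021 + 0.16222*I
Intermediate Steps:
k(X) = 0
J(R) = √(-49 + R) (J(R) = √(R - 49) = √(-49 + R))
L = -I*√38/38 (L = 1/(√(-49 + 11) + 0) = 1/(√(-38) + 0) = 1/(I*√38 + 0) = 1/(I*√38) = -I*√38/38 ≈ -0.16222*I)
(-21724/19352 + 21842/(-22299)) - L = (-21724/19352 + 21842/(-22299)) - (-1)*I*√38/38 = (-21724*1/19352 + 21842*(-1/22299)) + I*√38/38 = (-5431/4838 - 21842/22299) + I*√38/38 = -226777465/107882562 + I*√38/38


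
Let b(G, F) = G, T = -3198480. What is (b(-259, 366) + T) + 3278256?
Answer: 79517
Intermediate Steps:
(b(-259, 366) + T) + 3278256 = (-259 - 3198480) + 3278256 = -3198739 + 3278256 = 79517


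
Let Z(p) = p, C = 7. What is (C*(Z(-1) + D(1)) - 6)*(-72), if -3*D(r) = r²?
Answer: 1104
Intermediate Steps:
D(r) = -r²/3
(C*(Z(-1) + D(1)) - 6)*(-72) = (7*(-1 - ⅓*1²) - 6)*(-72) = (7*(-1 - ⅓*1) - 6)*(-72) = (7*(-1 - ⅓) - 6)*(-72) = (7*(-4/3) - 6)*(-72) = (-28/3 - 6)*(-72) = -46/3*(-72) = 1104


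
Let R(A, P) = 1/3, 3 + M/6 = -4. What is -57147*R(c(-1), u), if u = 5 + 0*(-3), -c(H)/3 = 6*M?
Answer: -19049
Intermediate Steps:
M = -42 (M = -18 + 6*(-4) = -18 - 24 = -42)
c(H) = 756 (c(H) = -18*(-42) = -3*(-252) = 756)
u = 5 (u = 5 + 0 = 5)
R(A, P) = ⅓
-57147*R(c(-1), u) = -57147*⅓ = -19049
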